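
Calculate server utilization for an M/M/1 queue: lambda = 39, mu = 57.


rho = lambda/mu = 39/57 = 0.6842

0.6842


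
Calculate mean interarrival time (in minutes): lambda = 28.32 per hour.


Mean interarrival time = 60/lambda = 60/28.32 = 2.12 minutes

2.12 minutes


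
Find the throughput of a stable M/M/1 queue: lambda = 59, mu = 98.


For a stable queue (lambda < mu), throughput = lambda = 59 per hour

59 per hour


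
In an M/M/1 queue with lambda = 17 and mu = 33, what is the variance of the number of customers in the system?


rho = 17/33; Var(N) = rho/(1-rho)^2 = 2.19

2.19


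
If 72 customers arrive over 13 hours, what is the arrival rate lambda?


lambda = total arrivals / time = 72 / 13 = 5.54 per hour

5.54 per hour


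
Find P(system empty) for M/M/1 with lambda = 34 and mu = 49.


P0 = 1 - rho = 1 - 34/49 = 0.3061

0.3061


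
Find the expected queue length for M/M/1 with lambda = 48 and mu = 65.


rho = 48/65; Lq = rho^2/(1-rho) = 2.09

2.09


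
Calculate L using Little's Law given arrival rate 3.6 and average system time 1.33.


L = lambda * W = 3.6 * 1.33 = 4.79

4.79


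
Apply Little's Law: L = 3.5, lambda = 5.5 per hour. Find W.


W = L / lambda = 3.5 / 5.5 = 0.6364 hours

0.6364 hours


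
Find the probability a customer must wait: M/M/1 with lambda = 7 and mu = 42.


P(wait) = rho = lambda/mu = 7/42 = 0.1667

0.1667


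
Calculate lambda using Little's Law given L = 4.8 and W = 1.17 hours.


lambda = L / W = 4.8 / 1.17 = 4.1 per hour

4.1 per hour


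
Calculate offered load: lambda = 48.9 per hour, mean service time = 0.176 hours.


Offered load a = lambda * E[S] = 48.9 * 0.176 = 8.61 Erlangs

8.61 Erlangs


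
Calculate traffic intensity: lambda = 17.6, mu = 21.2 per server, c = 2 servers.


rho = lambda / (c * mu) = 17.6 / (2 * 21.2) = 0.4151

0.4151


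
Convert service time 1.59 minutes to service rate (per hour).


mu = 60 / avg_service_time = 60 / 1.59 = 37.74 per hour

37.74 per hour


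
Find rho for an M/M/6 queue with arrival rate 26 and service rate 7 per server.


rho = lambda/(c*mu) = 26/(6*7) = 0.619

0.619


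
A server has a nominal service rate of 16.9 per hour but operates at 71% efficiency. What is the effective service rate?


Effective rate = mu * efficiency = 16.9 * 0.71 = 12.0 per hour

12.0 per hour


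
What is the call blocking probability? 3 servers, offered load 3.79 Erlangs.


B(N,A) = (A^N/N!) / sum(A^k/k!, k=0..N) with N=3, A=3.79 = 0.4311

0.4311


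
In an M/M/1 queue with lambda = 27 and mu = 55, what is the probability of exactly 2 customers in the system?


rho = 27/55; P(n) = (1-rho)*rho^n = (1-27/55)*(27/55)^2 = 0.1227

0.1227


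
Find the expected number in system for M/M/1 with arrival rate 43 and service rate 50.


rho = 43/50; L = rho/(1-rho) = 6.14

6.14


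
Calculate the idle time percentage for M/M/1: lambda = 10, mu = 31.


Idle fraction = (1 - rho) * 100 = (1 - 10/31) * 100 = 67.7%

67.7%


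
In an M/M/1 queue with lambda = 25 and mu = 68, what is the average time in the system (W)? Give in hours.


W = 1/(mu - lambda) = 1/(68 - 25) = 0.0233 hours

0.0233 hours


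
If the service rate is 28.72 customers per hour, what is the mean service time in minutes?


Mean service time = 60/mu = 60/28.72 = 2.09 minutes

2.09 minutes


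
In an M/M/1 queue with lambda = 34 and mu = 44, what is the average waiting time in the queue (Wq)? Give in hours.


rho = 34/44; Wq = rho/(mu - lambda) = 0.0773 hours

0.0773 hours


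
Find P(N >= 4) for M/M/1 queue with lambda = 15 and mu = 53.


P(N >= 4) = rho^4 = (15/53)^4 = 0.0064

0.0064


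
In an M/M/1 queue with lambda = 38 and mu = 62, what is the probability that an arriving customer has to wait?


P(wait) = rho = lambda/mu = 38/62 = 0.6129

0.6129


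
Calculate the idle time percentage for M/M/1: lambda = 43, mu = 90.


Idle fraction = (1 - rho) * 100 = (1 - 43/90) * 100 = 52.2%

52.2%


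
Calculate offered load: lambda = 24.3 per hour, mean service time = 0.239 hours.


Offered load a = lambda * E[S] = 24.3 * 0.239 = 5.81 Erlangs

5.81 Erlangs


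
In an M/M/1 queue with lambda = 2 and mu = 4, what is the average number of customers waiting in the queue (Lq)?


rho = 2/4; Lq = rho^2/(1-rho) = 0.5

0.5


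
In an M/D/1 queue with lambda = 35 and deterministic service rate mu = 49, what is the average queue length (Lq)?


M/D/1: Lq = rho^2 / (2*(1-rho)) where rho = 35/49; Lq = 0.89

0.89


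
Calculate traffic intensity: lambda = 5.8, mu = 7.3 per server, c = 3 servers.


rho = lambda / (c * mu) = 5.8 / (3 * 7.3) = 0.2648

0.2648


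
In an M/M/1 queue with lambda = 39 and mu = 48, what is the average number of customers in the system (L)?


rho = 39/48; L = rho/(1-rho) = 4.33

4.33


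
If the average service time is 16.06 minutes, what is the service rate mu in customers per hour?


mu = 60 / avg_service_time = 60 / 16.06 = 3.74 per hour

3.74 per hour


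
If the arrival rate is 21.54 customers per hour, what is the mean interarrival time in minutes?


Mean interarrival time = 60/lambda = 60/21.54 = 2.79 minutes

2.79 minutes


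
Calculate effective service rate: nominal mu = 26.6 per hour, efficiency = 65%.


Effective rate = mu * efficiency = 26.6 * 0.65 = 17.29 per hour

17.29 per hour


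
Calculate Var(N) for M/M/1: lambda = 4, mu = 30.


rho = 4/30; Var(N) = rho/(1-rho)^2 = 0.18

0.18


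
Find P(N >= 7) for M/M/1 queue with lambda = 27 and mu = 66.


P(N >= 7) = rho^7 = (27/66)^7 = 0.0019

0.0019


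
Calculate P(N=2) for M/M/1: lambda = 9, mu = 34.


rho = 9/34; P(n) = (1-rho)*rho^n = (1-9/34)*(9/34)^2 = 0.0515

0.0515


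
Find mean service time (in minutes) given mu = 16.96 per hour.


Mean service time = 60/mu = 60/16.96 = 3.54 minutes

3.54 minutes


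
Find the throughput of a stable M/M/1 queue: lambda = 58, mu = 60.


For a stable queue (lambda < mu), throughput = lambda = 58 per hour

58 per hour


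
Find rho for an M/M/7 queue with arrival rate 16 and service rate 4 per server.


rho = lambda/(c*mu) = 16/(7*4) = 0.5714

0.5714


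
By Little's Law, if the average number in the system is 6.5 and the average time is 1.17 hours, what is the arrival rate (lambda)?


lambda = L / W = 6.5 / 1.17 = 5.56 per hour

5.56 per hour


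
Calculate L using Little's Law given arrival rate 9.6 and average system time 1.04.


L = lambda * W = 9.6 * 1.04 = 9.98

9.98


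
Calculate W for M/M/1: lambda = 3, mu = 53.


W = 1/(mu - lambda) = 1/(53 - 3) = 0.02 hours

0.02 hours


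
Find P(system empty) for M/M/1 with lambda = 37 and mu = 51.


P0 = 1 - rho = 1 - 37/51 = 0.2745

0.2745


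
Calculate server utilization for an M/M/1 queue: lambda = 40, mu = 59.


rho = lambda/mu = 40/59 = 0.678

0.678


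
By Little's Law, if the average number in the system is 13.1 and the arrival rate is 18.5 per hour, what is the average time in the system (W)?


W = L / lambda = 13.1 / 18.5 = 0.7081 hours

0.7081 hours


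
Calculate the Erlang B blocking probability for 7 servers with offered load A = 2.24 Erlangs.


B(N,A) = (A^N/N!) / sum(A^k/k!, k=0..N) with N=7, A=2.24 = 0.006

0.006


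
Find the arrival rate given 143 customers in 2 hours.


lambda = total arrivals / time = 143 / 2 = 71.5 per hour

71.5 per hour


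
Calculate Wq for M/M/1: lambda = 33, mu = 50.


rho = 33/50; Wq = rho/(mu - lambda) = 0.0388 hours

0.0388 hours


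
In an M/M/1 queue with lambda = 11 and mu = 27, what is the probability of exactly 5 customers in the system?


rho = 11/27; P(n) = (1-rho)*rho^n = (1-11/27)*(11/27)^5 = 0.0067

0.0067


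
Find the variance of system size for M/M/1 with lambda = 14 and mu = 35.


rho = 14/35; Var(N) = rho/(1-rho)^2 = 1.11

1.11


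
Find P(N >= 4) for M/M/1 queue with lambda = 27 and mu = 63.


P(N >= 4) = rho^4 = (27/63)^4 = 0.0337

0.0337


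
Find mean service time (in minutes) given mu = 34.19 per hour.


Mean service time = 60/mu = 60/34.19 = 1.75 minutes

1.75 minutes


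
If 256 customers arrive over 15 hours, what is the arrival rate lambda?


lambda = total arrivals / time = 256 / 15 = 17.07 per hour

17.07 per hour


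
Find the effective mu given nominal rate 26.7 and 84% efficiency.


Effective rate = mu * efficiency = 26.7 * 0.84 = 22.43 per hour

22.43 per hour


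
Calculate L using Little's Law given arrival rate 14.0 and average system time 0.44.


L = lambda * W = 14.0 * 0.44 = 6.16

6.16


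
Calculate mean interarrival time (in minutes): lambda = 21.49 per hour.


Mean interarrival time = 60/lambda = 60/21.49 = 2.79 minutes

2.79 minutes


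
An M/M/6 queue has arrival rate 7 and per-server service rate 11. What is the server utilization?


rho = lambda/(c*mu) = 7/(6*11) = 0.1061

0.1061


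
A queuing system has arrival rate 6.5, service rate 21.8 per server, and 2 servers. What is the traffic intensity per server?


rho = lambda / (c * mu) = 6.5 / (2 * 21.8) = 0.1491

0.1491


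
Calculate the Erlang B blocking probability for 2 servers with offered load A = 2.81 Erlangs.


B(N,A) = (A^N/N!) / sum(A^k/k!, k=0..N) with N=2, A=2.81 = 0.5089

0.5089


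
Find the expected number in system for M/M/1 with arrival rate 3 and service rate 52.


rho = 3/52; L = rho/(1-rho) = 0.06

0.06


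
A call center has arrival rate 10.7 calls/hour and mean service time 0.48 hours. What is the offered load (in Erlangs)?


Offered load a = lambda * E[S] = 10.7 * 0.48 = 5.14 Erlangs

5.14 Erlangs


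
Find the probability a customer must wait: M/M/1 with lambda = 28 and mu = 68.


P(wait) = rho = lambda/mu = 28/68 = 0.4118

0.4118


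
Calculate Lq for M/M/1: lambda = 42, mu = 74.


rho = 42/74; Lq = rho^2/(1-rho) = 0.74

0.74


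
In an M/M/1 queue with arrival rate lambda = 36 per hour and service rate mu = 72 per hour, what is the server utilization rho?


rho = lambda/mu = 36/72 = 0.5

0.5


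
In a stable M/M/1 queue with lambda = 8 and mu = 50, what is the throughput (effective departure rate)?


For a stable queue (lambda < mu), throughput = lambda = 8 per hour

8 per hour


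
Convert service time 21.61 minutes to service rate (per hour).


mu = 60 / avg_service_time = 60 / 21.61 = 2.78 per hour

2.78 per hour


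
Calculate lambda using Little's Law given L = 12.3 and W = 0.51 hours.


lambda = L / W = 12.3 / 0.51 = 24.12 per hour

24.12 per hour


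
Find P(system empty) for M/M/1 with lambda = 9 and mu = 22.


P0 = 1 - rho = 1 - 9/22 = 0.5909

0.5909


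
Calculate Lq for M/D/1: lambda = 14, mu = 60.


M/D/1: Lq = rho^2 / (2*(1-rho)) where rho = 14/60; Lq = 0.04

0.04


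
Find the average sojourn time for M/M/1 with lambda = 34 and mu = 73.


W = 1/(mu - lambda) = 1/(73 - 34) = 0.0256 hours

0.0256 hours


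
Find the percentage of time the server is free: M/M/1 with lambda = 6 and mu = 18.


Idle fraction = (1 - rho) * 100 = (1 - 6/18) * 100 = 66.7%

66.7%


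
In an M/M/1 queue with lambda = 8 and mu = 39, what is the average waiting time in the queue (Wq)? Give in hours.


rho = 8/39; Wq = rho/(mu - lambda) = 0.0066 hours

0.0066 hours


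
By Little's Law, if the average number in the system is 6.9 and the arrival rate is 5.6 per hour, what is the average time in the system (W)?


W = L / lambda = 6.9 / 5.6 = 1.2321 hours

1.2321 hours


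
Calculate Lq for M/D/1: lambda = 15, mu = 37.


M/D/1: Lq = rho^2 / (2*(1-rho)) where rho = 15/37; Lq = 0.14

0.14


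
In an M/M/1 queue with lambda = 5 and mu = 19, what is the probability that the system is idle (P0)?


P0 = 1 - rho = 1 - 5/19 = 0.7368

0.7368


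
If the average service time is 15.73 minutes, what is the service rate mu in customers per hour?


mu = 60 / avg_service_time = 60 / 15.73 = 3.81 per hour

3.81 per hour


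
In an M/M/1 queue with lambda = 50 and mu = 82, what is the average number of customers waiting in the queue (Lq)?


rho = 50/82; Lq = rho^2/(1-rho) = 0.95

0.95


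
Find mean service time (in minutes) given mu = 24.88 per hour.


Mean service time = 60/mu = 60/24.88 = 2.41 minutes

2.41 minutes


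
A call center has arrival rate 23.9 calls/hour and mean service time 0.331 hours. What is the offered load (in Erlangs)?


Offered load a = lambda * E[S] = 23.9 * 0.331 = 7.91 Erlangs

7.91 Erlangs


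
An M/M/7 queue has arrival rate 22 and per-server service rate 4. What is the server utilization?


rho = lambda/(c*mu) = 22/(7*4) = 0.7857

0.7857


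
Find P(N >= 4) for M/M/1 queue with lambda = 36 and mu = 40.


P(N >= 4) = rho^4 = (36/40)^4 = 0.6561

0.6561


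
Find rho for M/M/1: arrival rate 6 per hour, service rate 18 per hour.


rho = lambda/mu = 6/18 = 0.3333

0.3333


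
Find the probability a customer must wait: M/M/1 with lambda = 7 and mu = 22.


P(wait) = rho = lambda/mu = 7/22 = 0.3182

0.3182


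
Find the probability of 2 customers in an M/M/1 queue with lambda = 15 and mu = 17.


rho = 15/17; P(n) = (1-rho)*rho^n = (1-15/17)*(15/17)^2 = 0.0916

0.0916


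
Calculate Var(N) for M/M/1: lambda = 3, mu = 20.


rho = 3/20; Var(N) = rho/(1-rho)^2 = 0.21

0.21


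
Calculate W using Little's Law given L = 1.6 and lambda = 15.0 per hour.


W = L / lambda = 1.6 / 15.0 = 0.1067 hours

0.1067 hours


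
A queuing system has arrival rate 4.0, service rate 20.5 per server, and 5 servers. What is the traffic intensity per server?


rho = lambda / (c * mu) = 4.0 / (5 * 20.5) = 0.039

0.039


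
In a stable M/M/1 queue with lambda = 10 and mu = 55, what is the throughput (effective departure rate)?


For a stable queue (lambda < mu), throughput = lambda = 10 per hour

10 per hour


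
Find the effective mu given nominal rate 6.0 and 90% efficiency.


Effective rate = mu * efficiency = 6.0 * 0.9 = 5.4 per hour

5.4 per hour


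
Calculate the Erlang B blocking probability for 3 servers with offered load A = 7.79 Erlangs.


B(N,A) = (A^N/N!) / sum(A^k/k!, k=0..N) with N=3, A=7.79 = 0.6681

0.6681


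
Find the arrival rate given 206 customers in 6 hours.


lambda = total arrivals / time = 206 / 6 = 34.33 per hour

34.33 per hour


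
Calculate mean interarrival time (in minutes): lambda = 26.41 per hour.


Mean interarrival time = 60/lambda = 60/26.41 = 2.27 minutes

2.27 minutes


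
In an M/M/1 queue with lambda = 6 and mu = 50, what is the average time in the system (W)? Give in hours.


W = 1/(mu - lambda) = 1/(50 - 6) = 0.0227 hours

0.0227 hours


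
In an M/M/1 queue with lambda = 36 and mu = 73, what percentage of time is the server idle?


Idle fraction = (1 - rho) * 100 = (1 - 36/73) * 100 = 50.7%

50.7%


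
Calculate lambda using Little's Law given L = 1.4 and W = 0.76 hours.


lambda = L / W = 1.4 / 0.76 = 1.84 per hour

1.84 per hour


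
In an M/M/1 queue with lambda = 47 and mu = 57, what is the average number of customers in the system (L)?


rho = 47/57; L = rho/(1-rho) = 4.7

4.7


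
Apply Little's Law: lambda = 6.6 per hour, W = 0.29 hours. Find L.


L = lambda * W = 6.6 * 0.29 = 1.91

1.91


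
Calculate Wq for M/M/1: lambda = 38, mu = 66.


rho = 38/66; Wq = rho/(mu - lambda) = 0.0206 hours

0.0206 hours


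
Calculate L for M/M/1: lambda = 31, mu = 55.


rho = 31/55; L = rho/(1-rho) = 1.29

1.29


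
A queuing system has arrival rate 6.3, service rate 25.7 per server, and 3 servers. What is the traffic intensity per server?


rho = lambda / (c * mu) = 6.3 / (3 * 25.7) = 0.0817

0.0817


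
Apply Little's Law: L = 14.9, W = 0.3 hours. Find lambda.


lambda = L / W = 14.9 / 0.3 = 49.67 per hour

49.67 per hour


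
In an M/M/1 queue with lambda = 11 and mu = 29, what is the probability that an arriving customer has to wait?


P(wait) = rho = lambda/mu = 11/29 = 0.3793

0.3793


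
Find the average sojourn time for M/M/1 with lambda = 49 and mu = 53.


W = 1/(mu - lambda) = 1/(53 - 49) = 0.25 hours

0.25 hours


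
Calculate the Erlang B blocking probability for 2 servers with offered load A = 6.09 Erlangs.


B(N,A) = (A^N/N!) / sum(A^k/k!, k=0..N) with N=2, A=6.09 = 0.7234

0.7234


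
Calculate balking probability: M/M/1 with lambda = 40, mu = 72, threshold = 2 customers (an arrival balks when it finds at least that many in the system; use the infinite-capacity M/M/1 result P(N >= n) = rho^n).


P(N >= 2) = rho^2 = (40/72)^2 = 0.3086

0.3086


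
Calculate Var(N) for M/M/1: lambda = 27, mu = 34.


rho = 27/34; Var(N) = rho/(1-rho)^2 = 18.73

18.73


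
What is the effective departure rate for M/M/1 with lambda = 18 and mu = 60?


For a stable queue (lambda < mu), throughput = lambda = 18 per hour

18 per hour


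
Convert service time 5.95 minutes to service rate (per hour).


mu = 60 / avg_service_time = 60 / 5.95 = 10.08 per hour

10.08 per hour


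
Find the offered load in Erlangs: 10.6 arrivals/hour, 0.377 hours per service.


Offered load a = lambda * E[S] = 10.6 * 0.377 = 4.0 Erlangs

4.0 Erlangs


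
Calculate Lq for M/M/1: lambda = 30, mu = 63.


rho = 30/63; Lq = rho^2/(1-rho) = 0.43

0.43


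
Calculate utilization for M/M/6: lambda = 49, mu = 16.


rho = lambda/(c*mu) = 49/(6*16) = 0.5104

0.5104


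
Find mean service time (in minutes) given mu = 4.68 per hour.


Mean service time = 60/mu = 60/4.68 = 12.82 minutes

12.82 minutes


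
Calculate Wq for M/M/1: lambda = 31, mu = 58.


rho = 31/58; Wq = rho/(mu - lambda) = 0.0198 hours

0.0198 hours


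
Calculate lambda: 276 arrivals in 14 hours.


lambda = total arrivals / time = 276 / 14 = 19.71 per hour

19.71 per hour


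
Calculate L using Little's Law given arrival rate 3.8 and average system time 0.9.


L = lambda * W = 3.8 * 0.9 = 3.42

3.42


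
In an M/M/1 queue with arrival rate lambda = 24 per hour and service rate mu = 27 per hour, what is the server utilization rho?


rho = lambda/mu = 24/27 = 0.8889

0.8889


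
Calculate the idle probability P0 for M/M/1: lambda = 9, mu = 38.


P0 = 1 - rho = 1 - 9/38 = 0.7632

0.7632


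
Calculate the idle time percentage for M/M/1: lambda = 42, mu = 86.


Idle fraction = (1 - rho) * 100 = (1 - 42/86) * 100 = 51.2%

51.2%


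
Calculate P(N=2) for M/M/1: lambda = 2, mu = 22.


rho = 2/22; P(n) = (1-rho)*rho^n = (1-2/22)*(2/22)^2 = 0.0075

0.0075


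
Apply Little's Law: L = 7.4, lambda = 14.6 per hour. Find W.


W = L / lambda = 7.4 / 14.6 = 0.5068 hours

0.5068 hours


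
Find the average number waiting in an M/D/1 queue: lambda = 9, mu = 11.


M/D/1: Lq = rho^2 / (2*(1-rho)) where rho = 9/11; Lq = 1.84

1.84


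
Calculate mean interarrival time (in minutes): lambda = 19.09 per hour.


Mean interarrival time = 60/lambda = 60/19.09 = 3.14 minutes

3.14 minutes


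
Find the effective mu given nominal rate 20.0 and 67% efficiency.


Effective rate = mu * efficiency = 20.0 * 0.67 = 13.4 per hour

13.4 per hour


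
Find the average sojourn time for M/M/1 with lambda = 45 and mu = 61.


W = 1/(mu - lambda) = 1/(61 - 45) = 0.0625 hours

0.0625 hours


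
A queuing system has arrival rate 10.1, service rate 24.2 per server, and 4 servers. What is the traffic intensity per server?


rho = lambda / (c * mu) = 10.1 / (4 * 24.2) = 0.1043

0.1043


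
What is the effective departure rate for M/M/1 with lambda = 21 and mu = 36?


For a stable queue (lambda < mu), throughput = lambda = 21 per hour

21 per hour


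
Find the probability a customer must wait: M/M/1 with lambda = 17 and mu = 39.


P(wait) = rho = lambda/mu = 17/39 = 0.4359

0.4359


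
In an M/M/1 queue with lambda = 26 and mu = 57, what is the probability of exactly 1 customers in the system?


rho = 26/57; P(n) = (1-rho)*rho^n = (1-26/57)*(26/57)^1 = 0.2481

0.2481


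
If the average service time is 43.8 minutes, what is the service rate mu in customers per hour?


mu = 60 / avg_service_time = 60 / 43.8 = 1.37 per hour

1.37 per hour


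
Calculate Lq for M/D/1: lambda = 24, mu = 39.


M/D/1: Lq = rho^2 / (2*(1-rho)) where rho = 24/39; Lq = 0.49

0.49


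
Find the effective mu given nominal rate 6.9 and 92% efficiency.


Effective rate = mu * efficiency = 6.9 * 0.92 = 6.35 per hour

6.35 per hour


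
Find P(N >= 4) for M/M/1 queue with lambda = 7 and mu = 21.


P(N >= 4) = rho^4 = (7/21)^4 = 0.0123

0.0123


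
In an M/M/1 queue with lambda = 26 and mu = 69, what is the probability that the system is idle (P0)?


P0 = 1 - rho = 1 - 26/69 = 0.6232

0.6232


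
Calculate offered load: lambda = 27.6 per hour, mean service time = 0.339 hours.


Offered load a = lambda * E[S] = 27.6 * 0.339 = 9.36 Erlangs

9.36 Erlangs


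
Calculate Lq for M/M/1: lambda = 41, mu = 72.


rho = 41/72; Lq = rho^2/(1-rho) = 0.75

0.75


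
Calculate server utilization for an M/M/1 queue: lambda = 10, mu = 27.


rho = lambda/mu = 10/27 = 0.3704

0.3704


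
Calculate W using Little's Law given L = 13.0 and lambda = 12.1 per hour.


W = L / lambda = 13.0 / 12.1 = 1.0744 hours

1.0744 hours


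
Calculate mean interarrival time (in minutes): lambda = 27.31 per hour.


Mean interarrival time = 60/lambda = 60/27.31 = 2.2 minutes

2.2 minutes


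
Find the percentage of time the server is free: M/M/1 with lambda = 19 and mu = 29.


Idle fraction = (1 - rho) * 100 = (1 - 19/29) * 100 = 34.5%

34.5%


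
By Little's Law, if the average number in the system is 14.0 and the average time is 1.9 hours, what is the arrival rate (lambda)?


lambda = L / W = 14.0 / 1.9 = 7.37 per hour

7.37 per hour


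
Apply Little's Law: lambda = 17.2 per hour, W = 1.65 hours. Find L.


L = lambda * W = 17.2 * 1.65 = 28.38

28.38


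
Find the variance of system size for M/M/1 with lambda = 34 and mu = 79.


rho = 34/79; Var(N) = rho/(1-rho)^2 = 1.33

1.33


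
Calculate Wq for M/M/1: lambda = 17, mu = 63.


rho = 17/63; Wq = rho/(mu - lambda) = 0.0059 hours

0.0059 hours


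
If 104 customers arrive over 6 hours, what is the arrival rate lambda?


lambda = total arrivals / time = 104 / 6 = 17.33 per hour

17.33 per hour


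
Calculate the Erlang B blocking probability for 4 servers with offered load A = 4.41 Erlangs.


B(N,A) = (A^N/N!) / sum(A^k/k!, k=0..N) with N=4, A=4.41 = 0.3488

0.3488


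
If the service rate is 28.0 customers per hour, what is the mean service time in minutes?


Mean service time = 60/mu = 60/28.0 = 2.14 minutes

2.14 minutes


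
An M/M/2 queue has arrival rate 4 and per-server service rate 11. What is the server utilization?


rho = lambda/(c*mu) = 4/(2*11) = 0.1818

0.1818


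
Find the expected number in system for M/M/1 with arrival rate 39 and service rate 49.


rho = 39/49; L = rho/(1-rho) = 3.9

3.9


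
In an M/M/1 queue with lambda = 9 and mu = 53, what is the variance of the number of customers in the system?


rho = 9/53; Var(N) = rho/(1-rho)^2 = 0.25

0.25


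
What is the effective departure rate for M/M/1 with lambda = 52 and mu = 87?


For a stable queue (lambda < mu), throughput = lambda = 52 per hour

52 per hour


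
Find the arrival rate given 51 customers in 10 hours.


lambda = total arrivals / time = 51 / 10 = 5.1 per hour

5.1 per hour


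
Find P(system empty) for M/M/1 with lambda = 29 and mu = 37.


P0 = 1 - rho = 1 - 29/37 = 0.2162

0.2162


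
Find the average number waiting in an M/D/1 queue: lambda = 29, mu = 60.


M/D/1: Lq = rho^2 / (2*(1-rho)) where rho = 29/60; Lq = 0.23

0.23


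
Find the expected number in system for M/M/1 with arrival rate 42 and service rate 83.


rho = 42/83; L = rho/(1-rho) = 1.02

1.02


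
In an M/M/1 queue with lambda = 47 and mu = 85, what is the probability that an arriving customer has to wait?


P(wait) = rho = lambda/mu = 47/85 = 0.5529

0.5529


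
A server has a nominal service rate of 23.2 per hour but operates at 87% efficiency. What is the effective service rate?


Effective rate = mu * efficiency = 23.2 * 0.87 = 20.18 per hour

20.18 per hour


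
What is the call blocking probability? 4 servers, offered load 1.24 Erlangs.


B(N,A) = (A^N/N!) / sum(A^k/k!, k=0..N) with N=4, A=1.24 = 0.0288

0.0288


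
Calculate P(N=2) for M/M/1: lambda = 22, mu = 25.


rho = 22/25; P(n) = (1-rho)*rho^n = (1-22/25)*(22/25)^2 = 0.0929

0.0929


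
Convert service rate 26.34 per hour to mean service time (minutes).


Mean service time = 60/mu = 60/26.34 = 2.28 minutes

2.28 minutes


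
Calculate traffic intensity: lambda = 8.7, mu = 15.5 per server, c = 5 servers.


rho = lambda / (c * mu) = 8.7 / (5 * 15.5) = 0.1123

0.1123


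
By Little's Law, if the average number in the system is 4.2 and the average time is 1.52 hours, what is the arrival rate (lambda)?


lambda = L / W = 4.2 / 1.52 = 2.76 per hour

2.76 per hour


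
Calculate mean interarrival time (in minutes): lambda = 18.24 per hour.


Mean interarrival time = 60/lambda = 60/18.24 = 3.29 minutes

3.29 minutes


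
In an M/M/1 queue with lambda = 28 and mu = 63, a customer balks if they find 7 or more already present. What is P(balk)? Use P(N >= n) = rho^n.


P(N >= 7) = rho^7 = (28/63)^7 = 0.0034

0.0034


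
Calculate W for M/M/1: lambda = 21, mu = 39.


W = 1/(mu - lambda) = 1/(39 - 21) = 0.0556 hours

0.0556 hours


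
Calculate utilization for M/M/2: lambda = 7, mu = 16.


rho = lambda/(c*mu) = 7/(2*16) = 0.2188

0.2188


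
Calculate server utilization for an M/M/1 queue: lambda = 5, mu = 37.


rho = lambda/mu = 5/37 = 0.1351

0.1351


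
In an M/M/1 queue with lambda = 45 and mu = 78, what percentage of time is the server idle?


Idle fraction = (1 - rho) * 100 = (1 - 45/78) * 100 = 42.3%

42.3%


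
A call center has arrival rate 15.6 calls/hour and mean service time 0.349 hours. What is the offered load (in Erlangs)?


Offered load a = lambda * E[S] = 15.6 * 0.349 = 5.44 Erlangs

5.44 Erlangs


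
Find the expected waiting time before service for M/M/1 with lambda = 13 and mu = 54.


rho = 13/54; Wq = rho/(mu - lambda) = 0.0059 hours

0.0059 hours


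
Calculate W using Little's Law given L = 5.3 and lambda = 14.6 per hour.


W = L / lambda = 5.3 / 14.6 = 0.363 hours

0.363 hours


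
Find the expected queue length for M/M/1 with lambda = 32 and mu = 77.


rho = 32/77; Lq = rho^2/(1-rho) = 0.3

0.3


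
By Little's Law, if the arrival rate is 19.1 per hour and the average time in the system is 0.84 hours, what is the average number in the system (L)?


L = lambda * W = 19.1 * 0.84 = 16.04

16.04


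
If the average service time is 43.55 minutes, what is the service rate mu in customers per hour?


mu = 60 / avg_service_time = 60 / 43.55 = 1.38 per hour

1.38 per hour


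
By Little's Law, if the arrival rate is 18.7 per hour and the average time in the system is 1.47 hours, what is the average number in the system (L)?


L = lambda * W = 18.7 * 1.47 = 27.49

27.49


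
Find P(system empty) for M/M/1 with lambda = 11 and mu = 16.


P0 = 1 - rho = 1 - 11/16 = 0.3125

0.3125


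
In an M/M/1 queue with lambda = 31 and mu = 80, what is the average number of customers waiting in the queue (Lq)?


rho = 31/80; Lq = rho^2/(1-rho) = 0.25

0.25


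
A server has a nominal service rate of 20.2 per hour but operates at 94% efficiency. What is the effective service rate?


Effective rate = mu * efficiency = 20.2 * 0.94 = 18.99 per hour

18.99 per hour


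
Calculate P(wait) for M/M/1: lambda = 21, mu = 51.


P(wait) = rho = lambda/mu = 21/51 = 0.4118

0.4118


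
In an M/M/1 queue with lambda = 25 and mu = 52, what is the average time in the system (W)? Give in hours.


W = 1/(mu - lambda) = 1/(52 - 25) = 0.037 hours

0.037 hours


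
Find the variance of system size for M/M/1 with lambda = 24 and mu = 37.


rho = 24/37; Var(N) = rho/(1-rho)^2 = 5.25

5.25


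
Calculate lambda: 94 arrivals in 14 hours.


lambda = total arrivals / time = 94 / 14 = 6.71 per hour

6.71 per hour


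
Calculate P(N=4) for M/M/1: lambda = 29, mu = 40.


rho = 29/40; P(n) = (1-rho)*rho^n = (1-29/40)*(29/40)^4 = 0.076

0.076


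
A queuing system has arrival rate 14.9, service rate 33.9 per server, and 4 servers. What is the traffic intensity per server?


rho = lambda / (c * mu) = 14.9 / (4 * 33.9) = 0.1099

0.1099


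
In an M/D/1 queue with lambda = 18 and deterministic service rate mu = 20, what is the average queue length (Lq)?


M/D/1: Lq = rho^2 / (2*(1-rho)) where rho = 18/20; Lq = 4.05

4.05


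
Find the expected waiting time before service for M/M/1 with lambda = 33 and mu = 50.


rho = 33/50; Wq = rho/(mu - lambda) = 0.0388 hours

0.0388 hours


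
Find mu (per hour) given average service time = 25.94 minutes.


mu = 60 / avg_service_time = 60 / 25.94 = 2.31 per hour

2.31 per hour


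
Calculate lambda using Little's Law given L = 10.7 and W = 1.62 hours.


lambda = L / W = 10.7 / 1.62 = 6.6 per hour

6.6 per hour


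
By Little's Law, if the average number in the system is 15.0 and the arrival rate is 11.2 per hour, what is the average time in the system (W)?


W = L / lambda = 15.0 / 11.2 = 1.3393 hours

1.3393 hours


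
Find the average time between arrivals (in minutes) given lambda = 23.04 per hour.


Mean interarrival time = 60/lambda = 60/23.04 = 2.6 minutes

2.6 minutes


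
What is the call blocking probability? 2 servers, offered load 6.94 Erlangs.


B(N,A) = (A^N/N!) / sum(A^k/k!, k=0..N) with N=2, A=6.94 = 0.752

0.752


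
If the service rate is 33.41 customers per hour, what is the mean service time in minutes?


Mean service time = 60/mu = 60/33.41 = 1.8 minutes

1.8 minutes


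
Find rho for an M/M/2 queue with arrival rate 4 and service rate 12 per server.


rho = lambda/(c*mu) = 4/(2*12) = 0.1667

0.1667


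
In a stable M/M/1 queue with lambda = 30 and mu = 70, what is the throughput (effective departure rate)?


For a stable queue (lambda < mu), throughput = lambda = 30 per hour

30 per hour


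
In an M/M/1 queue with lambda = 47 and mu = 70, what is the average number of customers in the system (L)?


rho = 47/70; L = rho/(1-rho) = 2.04

2.04


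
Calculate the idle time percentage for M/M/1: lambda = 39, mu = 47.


Idle fraction = (1 - rho) * 100 = (1 - 39/47) * 100 = 17.0%

17.0%


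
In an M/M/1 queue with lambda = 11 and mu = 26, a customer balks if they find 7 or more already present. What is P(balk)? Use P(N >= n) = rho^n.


P(N >= 7) = rho^7 = (11/26)^7 = 0.0024

0.0024


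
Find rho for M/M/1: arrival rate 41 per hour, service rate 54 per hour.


rho = lambda/mu = 41/54 = 0.7593

0.7593


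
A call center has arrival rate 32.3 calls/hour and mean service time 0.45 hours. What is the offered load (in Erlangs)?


Offered load a = lambda * E[S] = 32.3 * 0.45 = 14.54 Erlangs

14.54 Erlangs


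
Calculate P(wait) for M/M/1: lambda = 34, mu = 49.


P(wait) = rho = lambda/mu = 34/49 = 0.6939

0.6939


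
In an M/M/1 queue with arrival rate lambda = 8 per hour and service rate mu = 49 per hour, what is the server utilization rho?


rho = lambda/mu = 8/49 = 0.1633

0.1633


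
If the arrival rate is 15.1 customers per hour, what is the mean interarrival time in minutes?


Mean interarrival time = 60/lambda = 60/15.1 = 3.97 minutes

3.97 minutes


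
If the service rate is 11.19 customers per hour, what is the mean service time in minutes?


Mean service time = 60/mu = 60/11.19 = 5.36 minutes

5.36 minutes


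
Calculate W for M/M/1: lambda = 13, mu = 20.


W = 1/(mu - lambda) = 1/(20 - 13) = 0.1429 hours

0.1429 hours


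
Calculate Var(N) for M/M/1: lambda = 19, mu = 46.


rho = 19/46; Var(N) = rho/(1-rho)^2 = 1.2

1.2


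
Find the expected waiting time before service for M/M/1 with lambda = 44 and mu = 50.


rho = 44/50; Wq = rho/(mu - lambda) = 0.1467 hours

0.1467 hours


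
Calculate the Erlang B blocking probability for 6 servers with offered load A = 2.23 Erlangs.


B(N,A) = (A^N/N!) / sum(A^k/k!, k=0..N) with N=6, A=2.23 = 0.0185

0.0185


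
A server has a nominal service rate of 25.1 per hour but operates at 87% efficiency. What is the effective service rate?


Effective rate = mu * efficiency = 25.1 * 0.87 = 21.84 per hour

21.84 per hour


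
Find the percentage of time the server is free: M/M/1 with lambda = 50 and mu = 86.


Idle fraction = (1 - rho) * 100 = (1 - 50/86) * 100 = 41.9%

41.9%


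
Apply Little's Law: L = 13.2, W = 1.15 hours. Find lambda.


lambda = L / W = 13.2 / 1.15 = 11.48 per hour

11.48 per hour


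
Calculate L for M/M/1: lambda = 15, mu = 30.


rho = 15/30; L = rho/(1-rho) = 1.0

1.0


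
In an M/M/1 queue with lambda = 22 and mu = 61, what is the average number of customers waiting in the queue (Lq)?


rho = 22/61; Lq = rho^2/(1-rho) = 0.2

0.2


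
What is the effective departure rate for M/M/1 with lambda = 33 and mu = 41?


For a stable queue (lambda < mu), throughput = lambda = 33 per hour

33 per hour


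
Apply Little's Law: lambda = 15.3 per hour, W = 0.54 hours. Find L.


L = lambda * W = 15.3 * 0.54 = 8.26

8.26


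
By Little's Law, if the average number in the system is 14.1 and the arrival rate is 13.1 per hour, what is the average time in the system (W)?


W = L / lambda = 14.1 / 13.1 = 1.0763 hours

1.0763 hours


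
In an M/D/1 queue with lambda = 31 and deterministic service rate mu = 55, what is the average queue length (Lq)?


M/D/1: Lq = rho^2 / (2*(1-rho)) where rho = 31/55; Lq = 0.36

0.36


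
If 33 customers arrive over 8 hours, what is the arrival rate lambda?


lambda = total arrivals / time = 33 / 8 = 4.13 per hour

4.13 per hour


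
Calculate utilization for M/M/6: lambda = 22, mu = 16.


rho = lambda/(c*mu) = 22/(6*16) = 0.2292

0.2292


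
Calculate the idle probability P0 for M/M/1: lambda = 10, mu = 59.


P0 = 1 - rho = 1 - 10/59 = 0.8305

0.8305


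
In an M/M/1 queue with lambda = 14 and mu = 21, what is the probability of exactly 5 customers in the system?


rho = 14/21; P(n) = (1-rho)*rho^n = (1-14/21)*(14/21)^5 = 0.0439

0.0439


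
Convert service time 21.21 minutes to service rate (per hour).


mu = 60 / avg_service_time = 60 / 21.21 = 2.83 per hour

2.83 per hour


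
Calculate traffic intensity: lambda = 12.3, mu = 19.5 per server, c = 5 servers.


rho = lambda / (c * mu) = 12.3 / (5 * 19.5) = 0.1262

0.1262


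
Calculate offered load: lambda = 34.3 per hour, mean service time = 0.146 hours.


Offered load a = lambda * E[S] = 34.3 * 0.146 = 5.01 Erlangs

5.01 Erlangs


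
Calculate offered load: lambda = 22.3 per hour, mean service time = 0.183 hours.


Offered load a = lambda * E[S] = 22.3 * 0.183 = 4.08 Erlangs

4.08 Erlangs


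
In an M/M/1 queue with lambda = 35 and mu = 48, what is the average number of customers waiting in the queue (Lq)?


rho = 35/48; Lq = rho^2/(1-rho) = 1.96

1.96


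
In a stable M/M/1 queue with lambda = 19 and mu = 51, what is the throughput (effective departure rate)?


For a stable queue (lambda < mu), throughput = lambda = 19 per hour

19 per hour


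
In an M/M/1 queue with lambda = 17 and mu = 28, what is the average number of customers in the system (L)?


rho = 17/28; L = rho/(1-rho) = 1.55

1.55


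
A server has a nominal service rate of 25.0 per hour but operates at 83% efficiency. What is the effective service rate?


Effective rate = mu * efficiency = 25.0 * 0.83 = 20.75 per hour

20.75 per hour


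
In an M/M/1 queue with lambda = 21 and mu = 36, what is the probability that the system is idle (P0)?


P0 = 1 - rho = 1 - 21/36 = 0.4167

0.4167


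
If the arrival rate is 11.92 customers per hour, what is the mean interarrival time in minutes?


Mean interarrival time = 60/lambda = 60/11.92 = 5.03 minutes

5.03 minutes


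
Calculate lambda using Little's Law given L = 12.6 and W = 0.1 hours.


lambda = L / W = 12.6 / 0.1 = 126.0 per hour

126.0 per hour


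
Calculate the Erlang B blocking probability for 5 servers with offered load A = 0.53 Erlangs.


B(N,A) = (A^N/N!) / sum(A^k/k!, k=0..N) with N=5, A=0.53 = 0.0002

0.0002


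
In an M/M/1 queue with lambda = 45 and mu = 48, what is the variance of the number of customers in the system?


rho = 45/48; Var(N) = rho/(1-rho)^2 = 240.0

240.0


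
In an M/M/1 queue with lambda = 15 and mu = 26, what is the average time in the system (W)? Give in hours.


W = 1/(mu - lambda) = 1/(26 - 15) = 0.0909 hours

0.0909 hours


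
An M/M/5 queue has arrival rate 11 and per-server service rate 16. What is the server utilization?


rho = lambda/(c*mu) = 11/(5*16) = 0.1375

0.1375


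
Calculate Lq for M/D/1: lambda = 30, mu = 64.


M/D/1: Lq = rho^2 / (2*(1-rho)) where rho = 30/64; Lq = 0.21

0.21


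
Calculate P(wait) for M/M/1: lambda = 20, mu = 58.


P(wait) = rho = lambda/mu = 20/58 = 0.3448

0.3448


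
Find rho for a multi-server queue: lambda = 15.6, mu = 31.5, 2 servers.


rho = lambda / (c * mu) = 15.6 / (2 * 31.5) = 0.2476

0.2476


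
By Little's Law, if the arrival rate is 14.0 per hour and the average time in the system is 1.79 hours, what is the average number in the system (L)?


L = lambda * W = 14.0 * 1.79 = 25.06

25.06


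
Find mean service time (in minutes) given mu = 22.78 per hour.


Mean service time = 60/mu = 60/22.78 = 2.63 minutes

2.63 minutes


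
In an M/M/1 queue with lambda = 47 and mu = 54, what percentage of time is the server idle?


Idle fraction = (1 - rho) * 100 = (1 - 47/54) * 100 = 13.0%

13.0%


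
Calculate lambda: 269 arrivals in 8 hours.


lambda = total arrivals / time = 269 / 8 = 33.63 per hour

33.63 per hour


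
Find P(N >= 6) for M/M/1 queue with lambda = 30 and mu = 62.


P(N >= 6) = rho^6 = (30/62)^6 = 0.0128

0.0128


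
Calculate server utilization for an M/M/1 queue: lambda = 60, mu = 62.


rho = lambda/mu = 60/62 = 0.9677

0.9677


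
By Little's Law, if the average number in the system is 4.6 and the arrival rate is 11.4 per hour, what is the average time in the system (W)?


W = L / lambda = 4.6 / 11.4 = 0.4035 hours

0.4035 hours


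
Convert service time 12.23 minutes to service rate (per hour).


mu = 60 / avg_service_time = 60 / 12.23 = 4.91 per hour

4.91 per hour


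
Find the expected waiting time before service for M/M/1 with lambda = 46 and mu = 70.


rho = 46/70; Wq = rho/(mu - lambda) = 0.0274 hours

0.0274 hours


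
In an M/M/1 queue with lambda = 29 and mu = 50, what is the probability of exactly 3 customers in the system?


rho = 29/50; P(n) = (1-rho)*rho^n = (1-29/50)*(29/50)^3 = 0.0819

0.0819


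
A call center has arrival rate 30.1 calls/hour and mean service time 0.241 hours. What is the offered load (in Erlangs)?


Offered load a = lambda * E[S] = 30.1 * 0.241 = 7.25 Erlangs

7.25 Erlangs
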